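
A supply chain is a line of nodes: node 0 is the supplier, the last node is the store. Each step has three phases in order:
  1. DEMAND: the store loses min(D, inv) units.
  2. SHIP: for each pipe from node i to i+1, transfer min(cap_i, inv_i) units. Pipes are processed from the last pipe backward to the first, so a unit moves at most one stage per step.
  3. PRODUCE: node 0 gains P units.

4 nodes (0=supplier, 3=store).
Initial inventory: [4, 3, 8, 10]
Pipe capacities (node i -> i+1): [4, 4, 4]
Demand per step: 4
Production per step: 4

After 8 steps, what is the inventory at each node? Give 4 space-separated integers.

Step 1: demand=4,sold=4 ship[2->3]=4 ship[1->2]=3 ship[0->1]=4 prod=4 -> inv=[4 4 7 10]
Step 2: demand=4,sold=4 ship[2->3]=4 ship[1->2]=4 ship[0->1]=4 prod=4 -> inv=[4 4 7 10]
Step 3: demand=4,sold=4 ship[2->3]=4 ship[1->2]=4 ship[0->1]=4 prod=4 -> inv=[4 4 7 10]
Step 4: demand=4,sold=4 ship[2->3]=4 ship[1->2]=4 ship[0->1]=4 prod=4 -> inv=[4 4 7 10]
Step 5: demand=4,sold=4 ship[2->3]=4 ship[1->2]=4 ship[0->1]=4 prod=4 -> inv=[4 4 7 10]
Step 6: demand=4,sold=4 ship[2->3]=4 ship[1->2]=4 ship[0->1]=4 prod=4 -> inv=[4 4 7 10]
Step 7: demand=4,sold=4 ship[2->3]=4 ship[1->2]=4 ship[0->1]=4 prod=4 -> inv=[4 4 7 10]
Step 8: demand=4,sold=4 ship[2->3]=4 ship[1->2]=4 ship[0->1]=4 prod=4 -> inv=[4 4 7 10]

4 4 7 10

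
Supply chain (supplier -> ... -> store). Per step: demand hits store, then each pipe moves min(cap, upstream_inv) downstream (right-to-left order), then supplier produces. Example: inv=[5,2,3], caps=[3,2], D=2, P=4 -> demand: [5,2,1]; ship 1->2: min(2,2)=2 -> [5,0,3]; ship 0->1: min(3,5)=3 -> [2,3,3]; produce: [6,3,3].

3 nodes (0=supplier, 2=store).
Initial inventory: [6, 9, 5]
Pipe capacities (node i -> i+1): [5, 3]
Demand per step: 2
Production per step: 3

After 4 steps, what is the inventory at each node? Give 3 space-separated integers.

Step 1: demand=2,sold=2 ship[1->2]=3 ship[0->1]=5 prod=3 -> inv=[4 11 6]
Step 2: demand=2,sold=2 ship[1->2]=3 ship[0->1]=4 prod=3 -> inv=[3 12 7]
Step 3: demand=2,sold=2 ship[1->2]=3 ship[0->1]=3 prod=3 -> inv=[3 12 8]
Step 4: demand=2,sold=2 ship[1->2]=3 ship[0->1]=3 prod=3 -> inv=[3 12 9]

3 12 9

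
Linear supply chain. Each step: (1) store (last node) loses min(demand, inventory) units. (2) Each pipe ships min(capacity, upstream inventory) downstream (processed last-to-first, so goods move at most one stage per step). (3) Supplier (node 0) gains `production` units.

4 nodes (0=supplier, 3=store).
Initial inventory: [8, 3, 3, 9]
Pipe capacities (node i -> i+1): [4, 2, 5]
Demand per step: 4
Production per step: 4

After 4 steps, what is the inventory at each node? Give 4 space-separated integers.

Step 1: demand=4,sold=4 ship[2->3]=3 ship[1->2]=2 ship[0->1]=4 prod=4 -> inv=[8 5 2 8]
Step 2: demand=4,sold=4 ship[2->3]=2 ship[1->2]=2 ship[0->1]=4 prod=4 -> inv=[8 7 2 6]
Step 3: demand=4,sold=4 ship[2->3]=2 ship[1->2]=2 ship[0->1]=4 prod=4 -> inv=[8 9 2 4]
Step 4: demand=4,sold=4 ship[2->3]=2 ship[1->2]=2 ship[0->1]=4 prod=4 -> inv=[8 11 2 2]

8 11 2 2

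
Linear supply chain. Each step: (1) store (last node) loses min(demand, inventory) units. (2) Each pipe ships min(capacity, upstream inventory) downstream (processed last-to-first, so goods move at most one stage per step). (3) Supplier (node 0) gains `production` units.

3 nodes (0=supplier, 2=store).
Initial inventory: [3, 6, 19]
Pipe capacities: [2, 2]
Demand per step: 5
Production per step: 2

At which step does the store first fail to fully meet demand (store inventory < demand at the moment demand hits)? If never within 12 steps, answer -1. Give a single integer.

Step 1: demand=5,sold=5 ship[1->2]=2 ship[0->1]=2 prod=2 -> [3 6 16]
Step 2: demand=5,sold=5 ship[1->2]=2 ship[0->1]=2 prod=2 -> [3 6 13]
Step 3: demand=5,sold=5 ship[1->2]=2 ship[0->1]=2 prod=2 -> [3 6 10]
Step 4: demand=5,sold=5 ship[1->2]=2 ship[0->1]=2 prod=2 -> [3 6 7]
Step 5: demand=5,sold=5 ship[1->2]=2 ship[0->1]=2 prod=2 -> [3 6 4]
Step 6: demand=5,sold=4 ship[1->2]=2 ship[0->1]=2 prod=2 -> [3 6 2]
Step 7: demand=5,sold=2 ship[1->2]=2 ship[0->1]=2 prod=2 -> [3 6 2]
Step 8: demand=5,sold=2 ship[1->2]=2 ship[0->1]=2 prod=2 -> [3 6 2]
Step 9: demand=5,sold=2 ship[1->2]=2 ship[0->1]=2 prod=2 -> [3 6 2]
Step 10: demand=5,sold=2 ship[1->2]=2 ship[0->1]=2 prod=2 -> [3 6 2]
Step 11: demand=5,sold=2 ship[1->2]=2 ship[0->1]=2 prod=2 -> [3 6 2]
Step 12: demand=5,sold=2 ship[1->2]=2 ship[0->1]=2 prod=2 -> [3 6 2]
First stockout at step 6

6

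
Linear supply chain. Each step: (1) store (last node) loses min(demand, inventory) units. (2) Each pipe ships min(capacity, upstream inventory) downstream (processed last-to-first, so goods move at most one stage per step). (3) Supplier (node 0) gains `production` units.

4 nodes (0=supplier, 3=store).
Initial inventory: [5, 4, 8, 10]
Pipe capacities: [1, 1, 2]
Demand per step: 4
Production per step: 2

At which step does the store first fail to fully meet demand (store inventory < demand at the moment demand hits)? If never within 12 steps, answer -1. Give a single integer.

Step 1: demand=4,sold=4 ship[2->3]=2 ship[1->2]=1 ship[0->1]=1 prod=2 -> [6 4 7 8]
Step 2: demand=4,sold=4 ship[2->3]=2 ship[1->2]=1 ship[0->1]=1 prod=2 -> [7 4 6 6]
Step 3: demand=4,sold=4 ship[2->3]=2 ship[1->2]=1 ship[0->1]=1 prod=2 -> [8 4 5 4]
Step 4: demand=4,sold=4 ship[2->3]=2 ship[1->2]=1 ship[0->1]=1 prod=2 -> [9 4 4 2]
Step 5: demand=4,sold=2 ship[2->3]=2 ship[1->2]=1 ship[0->1]=1 prod=2 -> [10 4 3 2]
Step 6: demand=4,sold=2 ship[2->3]=2 ship[1->2]=1 ship[0->1]=1 prod=2 -> [11 4 2 2]
Step 7: demand=4,sold=2 ship[2->3]=2 ship[1->2]=1 ship[0->1]=1 prod=2 -> [12 4 1 2]
Step 8: demand=4,sold=2 ship[2->3]=1 ship[1->2]=1 ship[0->1]=1 prod=2 -> [13 4 1 1]
Step 9: demand=4,sold=1 ship[2->3]=1 ship[1->2]=1 ship[0->1]=1 prod=2 -> [14 4 1 1]
Step 10: demand=4,sold=1 ship[2->3]=1 ship[1->2]=1 ship[0->1]=1 prod=2 -> [15 4 1 1]
Step 11: demand=4,sold=1 ship[2->3]=1 ship[1->2]=1 ship[0->1]=1 prod=2 -> [16 4 1 1]
Step 12: demand=4,sold=1 ship[2->3]=1 ship[1->2]=1 ship[0->1]=1 prod=2 -> [17 4 1 1]
First stockout at step 5

5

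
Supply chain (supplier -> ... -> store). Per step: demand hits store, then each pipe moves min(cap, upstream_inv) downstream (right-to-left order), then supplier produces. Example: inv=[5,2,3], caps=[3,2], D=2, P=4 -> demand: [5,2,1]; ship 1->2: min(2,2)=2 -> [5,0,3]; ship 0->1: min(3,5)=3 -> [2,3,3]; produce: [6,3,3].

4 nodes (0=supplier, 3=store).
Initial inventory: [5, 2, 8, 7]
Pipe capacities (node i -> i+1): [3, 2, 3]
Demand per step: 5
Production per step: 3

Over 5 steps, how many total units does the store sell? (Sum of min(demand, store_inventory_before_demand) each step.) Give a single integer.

Step 1: sold=5 (running total=5) -> [5 3 7 5]
Step 2: sold=5 (running total=10) -> [5 4 6 3]
Step 3: sold=3 (running total=13) -> [5 5 5 3]
Step 4: sold=3 (running total=16) -> [5 6 4 3]
Step 5: sold=3 (running total=19) -> [5 7 3 3]

Answer: 19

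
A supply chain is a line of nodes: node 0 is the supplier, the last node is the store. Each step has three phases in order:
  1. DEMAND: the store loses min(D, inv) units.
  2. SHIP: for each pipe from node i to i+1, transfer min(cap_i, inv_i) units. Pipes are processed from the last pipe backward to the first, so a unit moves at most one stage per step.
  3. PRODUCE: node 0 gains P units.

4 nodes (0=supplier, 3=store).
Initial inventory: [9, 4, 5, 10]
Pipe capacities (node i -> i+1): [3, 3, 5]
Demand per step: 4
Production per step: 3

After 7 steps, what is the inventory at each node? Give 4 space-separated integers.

Step 1: demand=4,sold=4 ship[2->3]=5 ship[1->2]=3 ship[0->1]=3 prod=3 -> inv=[9 4 3 11]
Step 2: demand=4,sold=4 ship[2->3]=3 ship[1->2]=3 ship[0->1]=3 prod=3 -> inv=[9 4 3 10]
Step 3: demand=4,sold=4 ship[2->3]=3 ship[1->2]=3 ship[0->1]=3 prod=3 -> inv=[9 4 3 9]
Step 4: demand=4,sold=4 ship[2->3]=3 ship[1->2]=3 ship[0->1]=3 prod=3 -> inv=[9 4 3 8]
Step 5: demand=4,sold=4 ship[2->3]=3 ship[1->2]=3 ship[0->1]=3 prod=3 -> inv=[9 4 3 7]
Step 6: demand=4,sold=4 ship[2->3]=3 ship[1->2]=3 ship[0->1]=3 prod=3 -> inv=[9 4 3 6]
Step 7: demand=4,sold=4 ship[2->3]=3 ship[1->2]=3 ship[0->1]=3 prod=3 -> inv=[9 4 3 5]

9 4 3 5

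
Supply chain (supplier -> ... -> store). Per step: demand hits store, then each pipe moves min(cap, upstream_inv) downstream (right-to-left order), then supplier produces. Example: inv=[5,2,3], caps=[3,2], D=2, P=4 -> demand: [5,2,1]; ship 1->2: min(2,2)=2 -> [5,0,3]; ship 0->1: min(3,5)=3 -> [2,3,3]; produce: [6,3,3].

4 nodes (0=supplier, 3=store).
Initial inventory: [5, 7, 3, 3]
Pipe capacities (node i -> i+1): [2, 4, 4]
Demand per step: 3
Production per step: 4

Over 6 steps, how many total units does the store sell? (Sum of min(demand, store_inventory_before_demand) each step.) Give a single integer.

Step 1: sold=3 (running total=3) -> [7 5 4 3]
Step 2: sold=3 (running total=6) -> [9 3 4 4]
Step 3: sold=3 (running total=9) -> [11 2 3 5]
Step 4: sold=3 (running total=12) -> [13 2 2 5]
Step 5: sold=3 (running total=15) -> [15 2 2 4]
Step 6: sold=3 (running total=18) -> [17 2 2 3]

Answer: 18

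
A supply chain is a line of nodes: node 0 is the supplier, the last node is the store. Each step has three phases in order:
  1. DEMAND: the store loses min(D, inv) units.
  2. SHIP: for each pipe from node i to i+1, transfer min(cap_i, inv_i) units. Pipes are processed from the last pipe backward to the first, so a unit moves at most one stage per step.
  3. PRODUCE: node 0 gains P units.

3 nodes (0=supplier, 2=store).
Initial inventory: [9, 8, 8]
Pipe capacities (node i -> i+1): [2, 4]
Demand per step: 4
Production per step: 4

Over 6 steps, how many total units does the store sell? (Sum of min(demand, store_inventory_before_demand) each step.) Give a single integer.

Answer: 24

Derivation:
Step 1: sold=4 (running total=4) -> [11 6 8]
Step 2: sold=4 (running total=8) -> [13 4 8]
Step 3: sold=4 (running total=12) -> [15 2 8]
Step 4: sold=4 (running total=16) -> [17 2 6]
Step 5: sold=4 (running total=20) -> [19 2 4]
Step 6: sold=4 (running total=24) -> [21 2 2]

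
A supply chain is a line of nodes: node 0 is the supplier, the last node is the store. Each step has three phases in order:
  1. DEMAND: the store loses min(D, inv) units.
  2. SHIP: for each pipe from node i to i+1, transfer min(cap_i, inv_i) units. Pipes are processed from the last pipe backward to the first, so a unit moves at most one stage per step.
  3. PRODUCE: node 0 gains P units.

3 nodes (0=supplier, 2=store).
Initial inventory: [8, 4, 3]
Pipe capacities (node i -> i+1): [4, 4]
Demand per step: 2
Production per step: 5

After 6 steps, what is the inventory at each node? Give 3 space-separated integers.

Step 1: demand=2,sold=2 ship[1->2]=4 ship[0->1]=4 prod=5 -> inv=[9 4 5]
Step 2: demand=2,sold=2 ship[1->2]=4 ship[0->1]=4 prod=5 -> inv=[10 4 7]
Step 3: demand=2,sold=2 ship[1->2]=4 ship[0->1]=4 prod=5 -> inv=[11 4 9]
Step 4: demand=2,sold=2 ship[1->2]=4 ship[0->1]=4 prod=5 -> inv=[12 4 11]
Step 5: demand=2,sold=2 ship[1->2]=4 ship[0->1]=4 prod=5 -> inv=[13 4 13]
Step 6: demand=2,sold=2 ship[1->2]=4 ship[0->1]=4 prod=5 -> inv=[14 4 15]

14 4 15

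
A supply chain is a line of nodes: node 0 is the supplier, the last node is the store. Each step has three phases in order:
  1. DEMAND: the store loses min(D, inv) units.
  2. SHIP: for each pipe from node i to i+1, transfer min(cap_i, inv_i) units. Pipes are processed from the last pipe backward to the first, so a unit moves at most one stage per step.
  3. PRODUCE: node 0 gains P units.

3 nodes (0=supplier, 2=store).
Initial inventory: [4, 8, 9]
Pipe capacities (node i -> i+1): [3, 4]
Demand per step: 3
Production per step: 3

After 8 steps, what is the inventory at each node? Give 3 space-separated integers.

Step 1: demand=3,sold=3 ship[1->2]=4 ship[0->1]=3 prod=3 -> inv=[4 7 10]
Step 2: demand=3,sold=3 ship[1->2]=4 ship[0->1]=3 prod=3 -> inv=[4 6 11]
Step 3: demand=3,sold=3 ship[1->2]=4 ship[0->1]=3 prod=3 -> inv=[4 5 12]
Step 4: demand=3,sold=3 ship[1->2]=4 ship[0->1]=3 prod=3 -> inv=[4 4 13]
Step 5: demand=3,sold=3 ship[1->2]=4 ship[0->1]=3 prod=3 -> inv=[4 3 14]
Step 6: demand=3,sold=3 ship[1->2]=3 ship[0->1]=3 prod=3 -> inv=[4 3 14]
Step 7: demand=3,sold=3 ship[1->2]=3 ship[0->1]=3 prod=3 -> inv=[4 3 14]
Step 8: demand=3,sold=3 ship[1->2]=3 ship[0->1]=3 prod=3 -> inv=[4 3 14]

4 3 14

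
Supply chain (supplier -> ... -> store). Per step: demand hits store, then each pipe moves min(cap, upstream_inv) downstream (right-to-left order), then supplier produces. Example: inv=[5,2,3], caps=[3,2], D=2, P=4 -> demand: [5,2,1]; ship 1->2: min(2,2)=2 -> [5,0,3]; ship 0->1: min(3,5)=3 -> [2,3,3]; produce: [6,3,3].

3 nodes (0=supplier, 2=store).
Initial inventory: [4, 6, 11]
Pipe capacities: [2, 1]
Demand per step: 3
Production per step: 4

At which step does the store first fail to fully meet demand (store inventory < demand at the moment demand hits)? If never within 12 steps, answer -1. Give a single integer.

Step 1: demand=3,sold=3 ship[1->2]=1 ship[0->1]=2 prod=4 -> [6 7 9]
Step 2: demand=3,sold=3 ship[1->2]=1 ship[0->1]=2 prod=4 -> [8 8 7]
Step 3: demand=3,sold=3 ship[1->2]=1 ship[0->1]=2 prod=4 -> [10 9 5]
Step 4: demand=3,sold=3 ship[1->2]=1 ship[0->1]=2 prod=4 -> [12 10 3]
Step 5: demand=3,sold=3 ship[1->2]=1 ship[0->1]=2 prod=4 -> [14 11 1]
Step 6: demand=3,sold=1 ship[1->2]=1 ship[0->1]=2 prod=4 -> [16 12 1]
Step 7: demand=3,sold=1 ship[1->2]=1 ship[0->1]=2 prod=4 -> [18 13 1]
Step 8: demand=3,sold=1 ship[1->2]=1 ship[0->1]=2 prod=4 -> [20 14 1]
Step 9: demand=3,sold=1 ship[1->2]=1 ship[0->1]=2 prod=4 -> [22 15 1]
Step 10: demand=3,sold=1 ship[1->2]=1 ship[0->1]=2 prod=4 -> [24 16 1]
Step 11: demand=3,sold=1 ship[1->2]=1 ship[0->1]=2 prod=4 -> [26 17 1]
Step 12: demand=3,sold=1 ship[1->2]=1 ship[0->1]=2 prod=4 -> [28 18 1]
First stockout at step 6

6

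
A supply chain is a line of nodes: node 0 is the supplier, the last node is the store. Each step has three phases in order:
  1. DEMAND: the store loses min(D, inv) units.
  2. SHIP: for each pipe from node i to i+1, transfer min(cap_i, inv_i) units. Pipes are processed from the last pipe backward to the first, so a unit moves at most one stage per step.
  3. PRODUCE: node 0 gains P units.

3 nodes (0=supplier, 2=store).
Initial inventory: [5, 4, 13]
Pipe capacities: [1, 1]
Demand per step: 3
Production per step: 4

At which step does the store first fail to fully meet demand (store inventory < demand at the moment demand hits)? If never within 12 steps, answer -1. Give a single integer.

Step 1: demand=3,sold=3 ship[1->2]=1 ship[0->1]=1 prod=4 -> [8 4 11]
Step 2: demand=3,sold=3 ship[1->2]=1 ship[0->1]=1 prod=4 -> [11 4 9]
Step 3: demand=3,sold=3 ship[1->2]=1 ship[0->1]=1 prod=4 -> [14 4 7]
Step 4: demand=3,sold=3 ship[1->2]=1 ship[0->1]=1 prod=4 -> [17 4 5]
Step 5: demand=3,sold=3 ship[1->2]=1 ship[0->1]=1 prod=4 -> [20 4 3]
Step 6: demand=3,sold=3 ship[1->2]=1 ship[0->1]=1 prod=4 -> [23 4 1]
Step 7: demand=3,sold=1 ship[1->2]=1 ship[0->1]=1 prod=4 -> [26 4 1]
Step 8: demand=3,sold=1 ship[1->2]=1 ship[0->1]=1 prod=4 -> [29 4 1]
Step 9: demand=3,sold=1 ship[1->2]=1 ship[0->1]=1 prod=4 -> [32 4 1]
Step 10: demand=3,sold=1 ship[1->2]=1 ship[0->1]=1 prod=4 -> [35 4 1]
Step 11: demand=3,sold=1 ship[1->2]=1 ship[0->1]=1 prod=4 -> [38 4 1]
Step 12: demand=3,sold=1 ship[1->2]=1 ship[0->1]=1 prod=4 -> [41 4 1]
First stockout at step 7

7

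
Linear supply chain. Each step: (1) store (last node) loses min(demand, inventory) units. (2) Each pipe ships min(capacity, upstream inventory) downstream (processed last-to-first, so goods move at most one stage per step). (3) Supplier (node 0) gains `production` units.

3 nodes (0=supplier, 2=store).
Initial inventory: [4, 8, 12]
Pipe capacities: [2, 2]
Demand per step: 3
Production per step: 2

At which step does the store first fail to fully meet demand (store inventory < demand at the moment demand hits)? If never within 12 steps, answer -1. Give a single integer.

Step 1: demand=3,sold=3 ship[1->2]=2 ship[0->1]=2 prod=2 -> [4 8 11]
Step 2: demand=3,sold=3 ship[1->2]=2 ship[0->1]=2 prod=2 -> [4 8 10]
Step 3: demand=3,sold=3 ship[1->2]=2 ship[0->1]=2 prod=2 -> [4 8 9]
Step 4: demand=3,sold=3 ship[1->2]=2 ship[0->1]=2 prod=2 -> [4 8 8]
Step 5: demand=3,sold=3 ship[1->2]=2 ship[0->1]=2 prod=2 -> [4 8 7]
Step 6: demand=3,sold=3 ship[1->2]=2 ship[0->1]=2 prod=2 -> [4 8 6]
Step 7: demand=3,sold=3 ship[1->2]=2 ship[0->1]=2 prod=2 -> [4 8 5]
Step 8: demand=3,sold=3 ship[1->2]=2 ship[0->1]=2 prod=2 -> [4 8 4]
Step 9: demand=3,sold=3 ship[1->2]=2 ship[0->1]=2 prod=2 -> [4 8 3]
Step 10: demand=3,sold=3 ship[1->2]=2 ship[0->1]=2 prod=2 -> [4 8 2]
Step 11: demand=3,sold=2 ship[1->2]=2 ship[0->1]=2 prod=2 -> [4 8 2]
Step 12: demand=3,sold=2 ship[1->2]=2 ship[0->1]=2 prod=2 -> [4 8 2]
First stockout at step 11

11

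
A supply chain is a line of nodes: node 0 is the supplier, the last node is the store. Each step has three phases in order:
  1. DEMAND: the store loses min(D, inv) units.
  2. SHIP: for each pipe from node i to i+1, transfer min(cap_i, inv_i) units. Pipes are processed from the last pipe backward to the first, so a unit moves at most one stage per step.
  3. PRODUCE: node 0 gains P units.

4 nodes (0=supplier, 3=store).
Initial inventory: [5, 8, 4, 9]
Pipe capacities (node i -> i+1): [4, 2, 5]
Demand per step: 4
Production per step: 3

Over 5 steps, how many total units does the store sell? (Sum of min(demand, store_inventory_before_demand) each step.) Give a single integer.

Answer: 19

Derivation:
Step 1: sold=4 (running total=4) -> [4 10 2 9]
Step 2: sold=4 (running total=8) -> [3 12 2 7]
Step 3: sold=4 (running total=12) -> [3 13 2 5]
Step 4: sold=4 (running total=16) -> [3 14 2 3]
Step 5: sold=3 (running total=19) -> [3 15 2 2]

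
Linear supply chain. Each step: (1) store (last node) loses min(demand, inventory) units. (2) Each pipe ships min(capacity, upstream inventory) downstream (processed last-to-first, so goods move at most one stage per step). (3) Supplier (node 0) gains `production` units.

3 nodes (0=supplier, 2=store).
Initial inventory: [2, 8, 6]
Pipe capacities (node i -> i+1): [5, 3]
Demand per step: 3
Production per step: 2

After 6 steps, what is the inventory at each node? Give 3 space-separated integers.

Step 1: demand=3,sold=3 ship[1->2]=3 ship[0->1]=2 prod=2 -> inv=[2 7 6]
Step 2: demand=3,sold=3 ship[1->2]=3 ship[0->1]=2 prod=2 -> inv=[2 6 6]
Step 3: demand=3,sold=3 ship[1->2]=3 ship[0->1]=2 prod=2 -> inv=[2 5 6]
Step 4: demand=3,sold=3 ship[1->2]=3 ship[0->1]=2 prod=2 -> inv=[2 4 6]
Step 5: demand=3,sold=3 ship[1->2]=3 ship[0->1]=2 prod=2 -> inv=[2 3 6]
Step 6: demand=3,sold=3 ship[1->2]=3 ship[0->1]=2 prod=2 -> inv=[2 2 6]

2 2 6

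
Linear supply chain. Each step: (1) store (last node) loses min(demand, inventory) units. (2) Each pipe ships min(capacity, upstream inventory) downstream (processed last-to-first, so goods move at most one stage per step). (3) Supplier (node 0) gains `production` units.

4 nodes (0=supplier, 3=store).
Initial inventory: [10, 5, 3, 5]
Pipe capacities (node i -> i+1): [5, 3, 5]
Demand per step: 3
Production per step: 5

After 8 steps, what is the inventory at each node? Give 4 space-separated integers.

Step 1: demand=3,sold=3 ship[2->3]=3 ship[1->2]=3 ship[0->1]=5 prod=5 -> inv=[10 7 3 5]
Step 2: demand=3,sold=3 ship[2->3]=3 ship[1->2]=3 ship[0->1]=5 prod=5 -> inv=[10 9 3 5]
Step 3: demand=3,sold=3 ship[2->3]=3 ship[1->2]=3 ship[0->1]=5 prod=5 -> inv=[10 11 3 5]
Step 4: demand=3,sold=3 ship[2->3]=3 ship[1->2]=3 ship[0->1]=5 prod=5 -> inv=[10 13 3 5]
Step 5: demand=3,sold=3 ship[2->3]=3 ship[1->2]=3 ship[0->1]=5 prod=5 -> inv=[10 15 3 5]
Step 6: demand=3,sold=3 ship[2->3]=3 ship[1->2]=3 ship[0->1]=5 prod=5 -> inv=[10 17 3 5]
Step 7: demand=3,sold=3 ship[2->3]=3 ship[1->2]=3 ship[0->1]=5 prod=5 -> inv=[10 19 3 5]
Step 8: demand=3,sold=3 ship[2->3]=3 ship[1->2]=3 ship[0->1]=5 prod=5 -> inv=[10 21 3 5]

10 21 3 5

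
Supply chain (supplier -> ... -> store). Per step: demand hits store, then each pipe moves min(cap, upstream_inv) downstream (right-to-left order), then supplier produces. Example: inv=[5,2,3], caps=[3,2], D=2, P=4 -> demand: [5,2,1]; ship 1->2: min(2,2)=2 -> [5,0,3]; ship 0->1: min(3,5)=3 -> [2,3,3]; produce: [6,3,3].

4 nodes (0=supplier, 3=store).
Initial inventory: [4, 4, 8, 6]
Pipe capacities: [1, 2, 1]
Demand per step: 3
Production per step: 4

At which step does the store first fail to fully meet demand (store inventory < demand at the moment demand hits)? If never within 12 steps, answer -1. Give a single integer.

Step 1: demand=3,sold=3 ship[2->3]=1 ship[1->2]=2 ship[0->1]=1 prod=4 -> [7 3 9 4]
Step 2: demand=3,sold=3 ship[2->3]=1 ship[1->2]=2 ship[0->1]=1 prod=4 -> [10 2 10 2]
Step 3: demand=3,sold=2 ship[2->3]=1 ship[1->2]=2 ship[0->1]=1 prod=4 -> [13 1 11 1]
Step 4: demand=3,sold=1 ship[2->3]=1 ship[1->2]=1 ship[0->1]=1 prod=4 -> [16 1 11 1]
Step 5: demand=3,sold=1 ship[2->3]=1 ship[1->2]=1 ship[0->1]=1 prod=4 -> [19 1 11 1]
Step 6: demand=3,sold=1 ship[2->3]=1 ship[1->2]=1 ship[0->1]=1 prod=4 -> [22 1 11 1]
Step 7: demand=3,sold=1 ship[2->3]=1 ship[1->2]=1 ship[0->1]=1 prod=4 -> [25 1 11 1]
Step 8: demand=3,sold=1 ship[2->3]=1 ship[1->2]=1 ship[0->1]=1 prod=4 -> [28 1 11 1]
Step 9: demand=3,sold=1 ship[2->3]=1 ship[1->2]=1 ship[0->1]=1 prod=4 -> [31 1 11 1]
Step 10: demand=3,sold=1 ship[2->3]=1 ship[1->2]=1 ship[0->1]=1 prod=4 -> [34 1 11 1]
Step 11: demand=3,sold=1 ship[2->3]=1 ship[1->2]=1 ship[0->1]=1 prod=4 -> [37 1 11 1]
Step 12: demand=3,sold=1 ship[2->3]=1 ship[1->2]=1 ship[0->1]=1 prod=4 -> [40 1 11 1]
First stockout at step 3

3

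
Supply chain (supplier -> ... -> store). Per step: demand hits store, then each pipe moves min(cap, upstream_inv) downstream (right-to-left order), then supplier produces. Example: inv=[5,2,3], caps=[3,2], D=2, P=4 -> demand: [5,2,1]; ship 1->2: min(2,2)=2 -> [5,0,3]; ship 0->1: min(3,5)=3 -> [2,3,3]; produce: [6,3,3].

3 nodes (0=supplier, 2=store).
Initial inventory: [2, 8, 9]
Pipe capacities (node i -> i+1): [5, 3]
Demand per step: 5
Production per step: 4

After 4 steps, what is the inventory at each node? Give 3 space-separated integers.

Step 1: demand=5,sold=5 ship[1->2]=3 ship[0->1]=2 prod=4 -> inv=[4 7 7]
Step 2: demand=5,sold=5 ship[1->2]=3 ship[0->1]=4 prod=4 -> inv=[4 8 5]
Step 3: demand=5,sold=5 ship[1->2]=3 ship[0->1]=4 prod=4 -> inv=[4 9 3]
Step 4: demand=5,sold=3 ship[1->2]=3 ship[0->1]=4 prod=4 -> inv=[4 10 3]

4 10 3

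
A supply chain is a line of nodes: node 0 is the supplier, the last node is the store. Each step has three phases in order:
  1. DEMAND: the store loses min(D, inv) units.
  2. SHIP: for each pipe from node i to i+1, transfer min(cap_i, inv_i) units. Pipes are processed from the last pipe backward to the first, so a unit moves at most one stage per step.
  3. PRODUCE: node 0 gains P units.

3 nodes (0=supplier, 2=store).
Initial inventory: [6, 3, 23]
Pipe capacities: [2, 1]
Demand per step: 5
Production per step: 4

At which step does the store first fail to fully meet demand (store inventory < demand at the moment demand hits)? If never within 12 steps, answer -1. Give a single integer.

Step 1: demand=5,sold=5 ship[1->2]=1 ship[0->1]=2 prod=4 -> [8 4 19]
Step 2: demand=5,sold=5 ship[1->2]=1 ship[0->1]=2 prod=4 -> [10 5 15]
Step 3: demand=5,sold=5 ship[1->2]=1 ship[0->1]=2 prod=4 -> [12 6 11]
Step 4: demand=5,sold=5 ship[1->2]=1 ship[0->1]=2 prod=4 -> [14 7 7]
Step 5: demand=5,sold=5 ship[1->2]=1 ship[0->1]=2 prod=4 -> [16 8 3]
Step 6: demand=5,sold=3 ship[1->2]=1 ship[0->1]=2 prod=4 -> [18 9 1]
Step 7: demand=5,sold=1 ship[1->2]=1 ship[0->1]=2 prod=4 -> [20 10 1]
Step 8: demand=5,sold=1 ship[1->2]=1 ship[0->1]=2 prod=4 -> [22 11 1]
Step 9: demand=5,sold=1 ship[1->2]=1 ship[0->1]=2 prod=4 -> [24 12 1]
Step 10: demand=5,sold=1 ship[1->2]=1 ship[0->1]=2 prod=4 -> [26 13 1]
Step 11: demand=5,sold=1 ship[1->2]=1 ship[0->1]=2 prod=4 -> [28 14 1]
Step 12: demand=5,sold=1 ship[1->2]=1 ship[0->1]=2 prod=4 -> [30 15 1]
First stockout at step 6

6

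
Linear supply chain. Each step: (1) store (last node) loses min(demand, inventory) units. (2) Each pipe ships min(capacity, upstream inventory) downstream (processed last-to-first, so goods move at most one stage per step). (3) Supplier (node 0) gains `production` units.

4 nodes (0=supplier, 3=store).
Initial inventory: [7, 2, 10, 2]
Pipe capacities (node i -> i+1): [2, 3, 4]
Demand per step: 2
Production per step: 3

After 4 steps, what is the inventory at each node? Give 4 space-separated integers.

Step 1: demand=2,sold=2 ship[2->3]=4 ship[1->2]=2 ship[0->1]=2 prod=3 -> inv=[8 2 8 4]
Step 2: demand=2,sold=2 ship[2->3]=4 ship[1->2]=2 ship[0->1]=2 prod=3 -> inv=[9 2 6 6]
Step 3: demand=2,sold=2 ship[2->3]=4 ship[1->2]=2 ship[0->1]=2 prod=3 -> inv=[10 2 4 8]
Step 4: demand=2,sold=2 ship[2->3]=4 ship[1->2]=2 ship[0->1]=2 prod=3 -> inv=[11 2 2 10]

11 2 2 10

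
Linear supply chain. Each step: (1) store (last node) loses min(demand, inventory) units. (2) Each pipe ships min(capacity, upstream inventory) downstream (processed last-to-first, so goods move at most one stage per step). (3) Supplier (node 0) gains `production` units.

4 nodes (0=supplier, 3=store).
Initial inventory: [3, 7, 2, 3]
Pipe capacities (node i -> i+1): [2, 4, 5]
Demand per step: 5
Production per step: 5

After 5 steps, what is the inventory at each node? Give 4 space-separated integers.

Step 1: demand=5,sold=3 ship[2->3]=2 ship[1->2]=4 ship[0->1]=2 prod=5 -> inv=[6 5 4 2]
Step 2: demand=5,sold=2 ship[2->3]=4 ship[1->2]=4 ship[0->1]=2 prod=5 -> inv=[9 3 4 4]
Step 3: demand=5,sold=4 ship[2->3]=4 ship[1->2]=3 ship[0->1]=2 prod=5 -> inv=[12 2 3 4]
Step 4: demand=5,sold=4 ship[2->3]=3 ship[1->2]=2 ship[0->1]=2 prod=5 -> inv=[15 2 2 3]
Step 5: demand=5,sold=3 ship[2->3]=2 ship[1->2]=2 ship[0->1]=2 prod=5 -> inv=[18 2 2 2]

18 2 2 2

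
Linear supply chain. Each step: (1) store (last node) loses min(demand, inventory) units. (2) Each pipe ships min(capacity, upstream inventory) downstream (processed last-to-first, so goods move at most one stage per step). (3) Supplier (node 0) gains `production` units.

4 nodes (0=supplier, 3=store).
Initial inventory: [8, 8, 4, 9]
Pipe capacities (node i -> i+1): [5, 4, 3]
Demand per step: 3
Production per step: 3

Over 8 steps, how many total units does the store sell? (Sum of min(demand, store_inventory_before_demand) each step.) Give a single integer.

Step 1: sold=3 (running total=3) -> [6 9 5 9]
Step 2: sold=3 (running total=6) -> [4 10 6 9]
Step 3: sold=3 (running total=9) -> [3 10 7 9]
Step 4: sold=3 (running total=12) -> [3 9 8 9]
Step 5: sold=3 (running total=15) -> [3 8 9 9]
Step 6: sold=3 (running total=18) -> [3 7 10 9]
Step 7: sold=3 (running total=21) -> [3 6 11 9]
Step 8: sold=3 (running total=24) -> [3 5 12 9]

Answer: 24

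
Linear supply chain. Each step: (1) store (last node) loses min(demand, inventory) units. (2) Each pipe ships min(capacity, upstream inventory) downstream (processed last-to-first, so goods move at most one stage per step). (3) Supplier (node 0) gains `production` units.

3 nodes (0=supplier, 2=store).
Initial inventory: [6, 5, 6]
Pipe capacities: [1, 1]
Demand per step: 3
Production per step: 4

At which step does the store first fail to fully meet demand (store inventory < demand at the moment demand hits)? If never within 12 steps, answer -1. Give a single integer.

Step 1: demand=3,sold=3 ship[1->2]=1 ship[0->1]=1 prod=4 -> [9 5 4]
Step 2: demand=3,sold=3 ship[1->2]=1 ship[0->1]=1 prod=4 -> [12 5 2]
Step 3: demand=3,sold=2 ship[1->2]=1 ship[0->1]=1 prod=4 -> [15 5 1]
Step 4: demand=3,sold=1 ship[1->2]=1 ship[0->1]=1 prod=4 -> [18 5 1]
Step 5: demand=3,sold=1 ship[1->2]=1 ship[0->1]=1 prod=4 -> [21 5 1]
Step 6: demand=3,sold=1 ship[1->2]=1 ship[0->1]=1 prod=4 -> [24 5 1]
Step 7: demand=3,sold=1 ship[1->2]=1 ship[0->1]=1 prod=4 -> [27 5 1]
Step 8: demand=3,sold=1 ship[1->2]=1 ship[0->1]=1 prod=4 -> [30 5 1]
Step 9: demand=3,sold=1 ship[1->2]=1 ship[0->1]=1 prod=4 -> [33 5 1]
Step 10: demand=3,sold=1 ship[1->2]=1 ship[0->1]=1 prod=4 -> [36 5 1]
Step 11: demand=3,sold=1 ship[1->2]=1 ship[0->1]=1 prod=4 -> [39 5 1]
Step 12: demand=3,sold=1 ship[1->2]=1 ship[0->1]=1 prod=4 -> [42 5 1]
First stockout at step 3

3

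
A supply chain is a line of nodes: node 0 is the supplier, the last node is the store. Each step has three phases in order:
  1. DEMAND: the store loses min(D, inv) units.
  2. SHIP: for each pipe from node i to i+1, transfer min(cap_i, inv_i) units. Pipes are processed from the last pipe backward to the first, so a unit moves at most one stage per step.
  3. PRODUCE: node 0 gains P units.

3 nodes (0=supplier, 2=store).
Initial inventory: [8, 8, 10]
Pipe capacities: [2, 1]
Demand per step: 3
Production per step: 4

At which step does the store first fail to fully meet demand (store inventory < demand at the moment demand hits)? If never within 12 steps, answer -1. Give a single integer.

Step 1: demand=3,sold=3 ship[1->2]=1 ship[0->1]=2 prod=4 -> [10 9 8]
Step 2: demand=3,sold=3 ship[1->2]=1 ship[0->1]=2 prod=4 -> [12 10 6]
Step 3: demand=3,sold=3 ship[1->2]=1 ship[0->1]=2 prod=4 -> [14 11 4]
Step 4: demand=3,sold=3 ship[1->2]=1 ship[0->1]=2 prod=4 -> [16 12 2]
Step 5: demand=3,sold=2 ship[1->2]=1 ship[0->1]=2 prod=4 -> [18 13 1]
Step 6: demand=3,sold=1 ship[1->2]=1 ship[0->1]=2 prod=4 -> [20 14 1]
Step 7: demand=3,sold=1 ship[1->2]=1 ship[0->1]=2 prod=4 -> [22 15 1]
Step 8: demand=3,sold=1 ship[1->2]=1 ship[0->1]=2 prod=4 -> [24 16 1]
Step 9: demand=3,sold=1 ship[1->2]=1 ship[0->1]=2 prod=4 -> [26 17 1]
Step 10: demand=3,sold=1 ship[1->2]=1 ship[0->1]=2 prod=4 -> [28 18 1]
Step 11: demand=3,sold=1 ship[1->2]=1 ship[0->1]=2 prod=4 -> [30 19 1]
Step 12: demand=3,sold=1 ship[1->2]=1 ship[0->1]=2 prod=4 -> [32 20 1]
First stockout at step 5

5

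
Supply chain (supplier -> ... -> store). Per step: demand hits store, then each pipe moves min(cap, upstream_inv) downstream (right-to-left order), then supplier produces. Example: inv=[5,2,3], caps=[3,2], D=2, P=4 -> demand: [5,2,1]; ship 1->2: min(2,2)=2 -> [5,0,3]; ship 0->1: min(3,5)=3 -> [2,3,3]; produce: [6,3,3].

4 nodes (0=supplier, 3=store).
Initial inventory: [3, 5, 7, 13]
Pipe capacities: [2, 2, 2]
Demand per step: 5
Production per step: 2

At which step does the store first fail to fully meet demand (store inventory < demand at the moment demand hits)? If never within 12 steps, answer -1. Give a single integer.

Step 1: demand=5,sold=5 ship[2->3]=2 ship[1->2]=2 ship[0->1]=2 prod=2 -> [3 5 7 10]
Step 2: demand=5,sold=5 ship[2->3]=2 ship[1->2]=2 ship[0->1]=2 prod=2 -> [3 5 7 7]
Step 3: demand=5,sold=5 ship[2->3]=2 ship[1->2]=2 ship[0->1]=2 prod=2 -> [3 5 7 4]
Step 4: demand=5,sold=4 ship[2->3]=2 ship[1->2]=2 ship[0->1]=2 prod=2 -> [3 5 7 2]
Step 5: demand=5,sold=2 ship[2->3]=2 ship[1->2]=2 ship[0->1]=2 prod=2 -> [3 5 7 2]
Step 6: demand=5,sold=2 ship[2->3]=2 ship[1->2]=2 ship[0->1]=2 prod=2 -> [3 5 7 2]
Step 7: demand=5,sold=2 ship[2->3]=2 ship[1->2]=2 ship[0->1]=2 prod=2 -> [3 5 7 2]
Step 8: demand=5,sold=2 ship[2->3]=2 ship[1->2]=2 ship[0->1]=2 prod=2 -> [3 5 7 2]
Step 9: demand=5,sold=2 ship[2->3]=2 ship[1->2]=2 ship[0->1]=2 prod=2 -> [3 5 7 2]
Step 10: demand=5,sold=2 ship[2->3]=2 ship[1->2]=2 ship[0->1]=2 prod=2 -> [3 5 7 2]
Step 11: demand=5,sold=2 ship[2->3]=2 ship[1->2]=2 ship[0->1]=2 prod=2 -> [3 5 7 2]
Step 12: demand=5,sold=2 ship[2->3]=2 ship[1->2]=2 ship[0->1]=2 prod=2 -> [3 5 7 2]
First stockout at step 4

4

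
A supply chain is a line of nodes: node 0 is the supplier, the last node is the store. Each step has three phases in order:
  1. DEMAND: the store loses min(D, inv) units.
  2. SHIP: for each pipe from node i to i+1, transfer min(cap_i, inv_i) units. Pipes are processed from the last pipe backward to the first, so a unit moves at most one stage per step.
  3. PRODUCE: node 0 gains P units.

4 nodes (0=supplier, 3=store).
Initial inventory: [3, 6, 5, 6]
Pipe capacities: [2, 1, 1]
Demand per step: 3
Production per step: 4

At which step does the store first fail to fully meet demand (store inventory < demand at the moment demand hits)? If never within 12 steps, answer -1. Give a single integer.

Step 1: demand=3,sold=3 ship[2->3]=1 ship[1->2]=1 ship[0->1]=2 prod=4 -> [5 7 5 4]
Step 2: demand=3,sold=3 ship[2->3]=1 ship[1->2]=1 ship[0->1]=2 prod=4 -> [7 8 5 2]
Step 3: demand=3,sold=2 ship[2->3]=1 ship[1->2]=1 ship[0->1]=2 prod=4 -> [9 9 5 1]
Step 4: demand=3,sold=1 ship[2->3]=1 ship[1->2]=1 ship[0->1]=2 prod=4 -> [11 10 5 1]
Step 5: demand=3,sold=1 ship[2->3]=1 ship[1->2]=1 ship[0->1]=2 prod=4 -> [13 11 5 1]
Step 6: demand=3,sold=1 ship[2->3]=1 ship[1->2]=1 ship[0->1]=2 prod=4 -> [15 12 5 1]
Step 7: demand=3,sold=1 ship[2->3]=1 ship[1->2]=1 ship[0->1]=2 prod=4 -> [17 13 5 1]
Step 8: demand=3,sold=1 ship[2->3]=1 ship[1->2]=1 ship[0->1]=2 prod=4 -> [19 14 5 1]
Step 9: demand=3,sold=1 ship[2->3]=1 ship[1->2]=1 ship[0->1]=2 prod=4 -> [21 15 5 1]
Step 10: demand=3,sold=1 ship[2->3]=1 ship[1->2]=1 ship[0->1]=2 prod=4 -> [23 16 5 1]
Step 11: demand=3,sold=1 ship[2->3]=1 ship[1->2]=1 ship[0->1]=2 prod=4 -> [25 17 5 1]
Step 12: demand=3,sold=1 ship[2->3]=1 ship[1->2]=1 ship[0->1]=2 prod=4 -> [27 18 5 1]
First stockout at step 3

3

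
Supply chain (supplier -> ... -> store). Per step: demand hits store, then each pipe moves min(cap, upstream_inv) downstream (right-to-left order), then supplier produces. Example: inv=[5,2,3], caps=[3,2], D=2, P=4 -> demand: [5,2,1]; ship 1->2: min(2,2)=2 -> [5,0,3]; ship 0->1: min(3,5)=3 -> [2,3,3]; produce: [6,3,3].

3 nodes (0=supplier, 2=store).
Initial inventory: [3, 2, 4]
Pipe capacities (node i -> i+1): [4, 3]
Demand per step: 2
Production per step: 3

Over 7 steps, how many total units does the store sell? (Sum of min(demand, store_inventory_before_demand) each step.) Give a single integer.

Answer: 14

Derivation:
Step 1: sold=2 (running total=2) -> [3 3 4]
Step 2: sold=2 (running total=4) -> [3 3 5]
Step 3: sold=2 (running total=6) -> [3 3 6]
Step 4: sold=2 (running total=8) -> [3 3 7]
Step 5: sold=2 (running total=10) -> [3 3 8]
Step 6: sold=2 (running total=12) -> [3 3 9]
Step 7: sold=2 (running total=14) -> [3 3 10]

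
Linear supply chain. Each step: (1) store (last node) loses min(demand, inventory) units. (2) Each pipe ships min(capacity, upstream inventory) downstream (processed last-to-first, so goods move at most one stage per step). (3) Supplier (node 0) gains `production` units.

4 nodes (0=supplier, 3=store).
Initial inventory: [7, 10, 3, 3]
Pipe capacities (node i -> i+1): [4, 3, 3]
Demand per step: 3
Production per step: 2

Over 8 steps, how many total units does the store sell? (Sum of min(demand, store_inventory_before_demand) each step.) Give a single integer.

Answer: 24

Derivation:
Step 1: sold=3 (running total=3) -> [5 11 3 3]
Step 2: sold=3 (running total=6) -> [3 12 3 3]
Step 3: sold=3 (running total=9) -> [2 12 3 3]
Step 4: sold=3 (running total=12) -> [2 11 3 3]
Step 5: sold=3 (running total=15) -> [2 10 3 3]
Step 6: sold=3 (running total=18) -> [2 9 3 3]
Step 7: sold=3 (running total=21) -> [2 8 3 3]
Step 8: sold=3 (running total=24) -> [2 7 3 3]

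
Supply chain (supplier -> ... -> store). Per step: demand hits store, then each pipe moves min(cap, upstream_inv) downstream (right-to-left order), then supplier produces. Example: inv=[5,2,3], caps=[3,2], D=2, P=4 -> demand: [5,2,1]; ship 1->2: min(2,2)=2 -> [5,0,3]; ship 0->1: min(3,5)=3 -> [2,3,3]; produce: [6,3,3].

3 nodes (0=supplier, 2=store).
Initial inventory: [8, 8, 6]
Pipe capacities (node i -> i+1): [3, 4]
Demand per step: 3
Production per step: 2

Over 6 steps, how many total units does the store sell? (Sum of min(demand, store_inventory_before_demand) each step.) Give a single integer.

Step 1: sold=3 (running total=3) -> [7 7 7]
Step 2: sold=3 (running total=6) -> [6 6 8]
Step 3: sold=3 (running total=9) -> [5 5 9]
Step 4: sold=3 (running total=12) -> [4 4 10]
Step 5: sold=3 (running total=15) -> [3 3 11]
Step 6: sold=3 (running total=18) -> [2 3 11]

Answer: 18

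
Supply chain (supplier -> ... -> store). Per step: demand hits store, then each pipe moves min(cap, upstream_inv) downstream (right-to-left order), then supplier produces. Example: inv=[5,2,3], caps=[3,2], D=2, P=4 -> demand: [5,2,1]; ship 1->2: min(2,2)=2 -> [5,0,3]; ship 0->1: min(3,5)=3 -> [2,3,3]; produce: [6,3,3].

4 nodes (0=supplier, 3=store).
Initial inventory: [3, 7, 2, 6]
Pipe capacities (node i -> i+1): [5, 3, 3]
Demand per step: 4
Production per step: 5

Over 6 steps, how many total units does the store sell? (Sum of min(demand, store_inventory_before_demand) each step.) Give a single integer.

Answer: 20

Derivation:
Step 1: sold=4 (running total=4) -> [5 7 3 4]
Step 2: sold=4 (running total=8) -> [5 9 3 3]
Step 3: sold=3 (running total=11) -> [5 11 3 3]
Step 4: sold=3 (running total=14) -> [5 13 3 3]
Step 5: sold=3 (running total=17) -> [5 15 3 3]
Step 6: sold=3 (running total=20) -> [5 17 3 3]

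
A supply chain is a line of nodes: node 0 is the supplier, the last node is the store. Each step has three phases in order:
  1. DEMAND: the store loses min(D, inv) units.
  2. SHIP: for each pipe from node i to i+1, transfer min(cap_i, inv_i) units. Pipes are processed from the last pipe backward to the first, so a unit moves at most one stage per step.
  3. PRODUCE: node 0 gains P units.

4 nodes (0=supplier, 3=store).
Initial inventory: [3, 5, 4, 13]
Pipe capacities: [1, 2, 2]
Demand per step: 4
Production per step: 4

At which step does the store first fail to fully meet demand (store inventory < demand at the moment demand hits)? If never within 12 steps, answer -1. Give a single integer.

Step 1: demand=4,sold=4 ship[2->3]=2 ship[1->2]=2 ship[0->1]=1 prod=4 -> [6 4 4 11]
Step 2: demand=4,sold=4 ship[2->3]=2 ship[1->2]=2 ship[0->1]=1 prod=4 -> [9 3 4 9]
Step 3: demand=4,sold=4 ship[2->3]=2 ship[1->2]=2 ship[0->1]=1 prod=4 -> [12 2 4 7]
Step 4: demand=4,sold=4 ship[2->3]=2 ship[1->2]=2 ship[0->1]=1 prod=4 -> [15 1 4 5]
Step 5: demand=4,sold=4 ship[2->3]=2 ship[1->2]=1 ship[0->1]=1 prod=4 -> [18 1 3 3]
Step 6: demand=4,sold=3 ship[2->3]=2 ship[1->2]=1 ship[0->1]=1 prod=4 -> [21 1 2 2]
Step 7: demand=4,sold=2 ship[2->3]=2 ship[1->2]=1 ship[0->1]=1 prod=4 -> [24 1 1 2]
Step 8: demand=4,sold=2 ship[2->3]=1 ship[1->2]=1 ship[0->1]=1 prod=4 -> [27 1 1 1]
Step 9: demand=4,sold=1 ship[2->3]=1 ship[1->2]=1 ship[0->1]=1 prod=4 -> [30 1 1 1]
Step 10: demand=4,sold=1 ship[2->3]=1 ship[1->2]=1 ship[0->1]=1 prod=4 -> [33 1 1 1]
Step 11: demand=4,sold=1 ship[2->3]=1 ship[1->2]=1 ship[0->1]=1 prod=4 -> [36 1 1 1]
Step 12: demand=4,sold=1 ship[2->3]=1 ship[1->2]=1 ship[0->1]=1 prod=4 -> [39 1 1 1]
First stockout at step 6

6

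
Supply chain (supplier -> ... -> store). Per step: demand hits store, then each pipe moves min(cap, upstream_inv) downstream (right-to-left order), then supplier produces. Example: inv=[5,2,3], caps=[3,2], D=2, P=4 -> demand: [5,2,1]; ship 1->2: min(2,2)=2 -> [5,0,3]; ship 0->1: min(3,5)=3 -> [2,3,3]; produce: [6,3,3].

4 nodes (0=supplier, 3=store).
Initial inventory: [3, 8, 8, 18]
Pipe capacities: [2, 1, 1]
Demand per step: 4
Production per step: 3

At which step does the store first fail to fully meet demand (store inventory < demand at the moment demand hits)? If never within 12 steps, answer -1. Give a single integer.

Step 1: demand=4,sold=4 ship[2->3]=1 ship[1->2]=1 ship[0->1]=2 prod=3 -> [4 9 8 15]
Step 2: demand=4,sold=4 ship[2->3]=1 ship[1->2]=1 ship[0->1]=2 prod=3 -> [5 10 8 12]
Step 3: demand=4,sold=4 ship[2->3]=1 ship[1->2]=1 ship[0->1]=2 prod=3 -> [6 11 8 9]
Step 4: demand=4,sold=4 ship[2->3]=1 ship[1->2]=1 ship[0->1]=2 prod=3 -> [7 12 8 6]
Step 5: demand=4,sold=4 ship[2->3]=1 ship[1->2]=1 ship[0->1]=2 prod=3 -> [8 13 8 3]
Step 6: demand=4,sold=3 ship[2->3]=1 ship[1->2]=1 ship[0->1]=2 prod=3 -> [9 14 8 1]
Step 7: demand=4,sold=1 ship[2->3]=1 ship[1->2]=1 ship[0->1]=2 prod=3 -> [10 15 8 1]
Step 8: demand=4,sold=1 ship[2->3]=1 ship[1->2]=1 ship[0->1]=2 prod=3 -> [11 16 8 1]
Step 9: demand=4,sold=1 ship[2->3]=1 ship[1->2]=1 ship[0->1]=2 prod=3 -> [12 17 8 1]
Step 10: demand=4,sold=1 ship[2->3]=1 ship[1->2]=1 ship[0->1]=2 prod=3 -> [13 18 8 1]
Step 11: demand=4,sold=1 ship[2->3]=1 ship[1->2]=1 ship[0->1]=2 prod=3 -> [14 19 8 1]
Step 12: demand=4,sold=1 ship[2->3]=1 ship[1->2]=1 ship[0->1]=2 prod=3 -> [15 20 8 1]
First stockout at step 6

6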